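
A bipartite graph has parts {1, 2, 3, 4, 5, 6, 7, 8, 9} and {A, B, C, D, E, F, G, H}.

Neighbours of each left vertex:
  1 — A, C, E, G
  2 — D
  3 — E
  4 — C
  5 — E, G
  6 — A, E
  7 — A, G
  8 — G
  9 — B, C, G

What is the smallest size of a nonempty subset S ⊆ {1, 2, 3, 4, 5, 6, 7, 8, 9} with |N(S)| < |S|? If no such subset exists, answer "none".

3

Take S = {3, 5, 8}. Its neighbourhood is {E, G}, so |N(S)| = 2 < |S| = 3.
Every subset of size less than 3 has at least as many neighbours as members, so 3 is the minimum.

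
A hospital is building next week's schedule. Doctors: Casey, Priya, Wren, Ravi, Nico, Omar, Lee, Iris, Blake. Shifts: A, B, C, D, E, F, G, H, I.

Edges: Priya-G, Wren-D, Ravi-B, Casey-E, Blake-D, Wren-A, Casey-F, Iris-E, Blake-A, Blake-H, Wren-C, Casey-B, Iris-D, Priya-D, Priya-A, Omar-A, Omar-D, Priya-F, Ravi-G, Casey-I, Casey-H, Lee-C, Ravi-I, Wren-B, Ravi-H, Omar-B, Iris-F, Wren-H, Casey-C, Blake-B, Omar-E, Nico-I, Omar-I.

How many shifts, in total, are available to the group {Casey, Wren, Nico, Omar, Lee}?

8

The union of neighbours of {Casey, Wren, Nico, Omar, Lee} is {A, B, C, D, E, F, H, I}, which has 8 elements.
Since |N(S)| = 8 ≥ |S| = 5, Hall's condition holds for this subset.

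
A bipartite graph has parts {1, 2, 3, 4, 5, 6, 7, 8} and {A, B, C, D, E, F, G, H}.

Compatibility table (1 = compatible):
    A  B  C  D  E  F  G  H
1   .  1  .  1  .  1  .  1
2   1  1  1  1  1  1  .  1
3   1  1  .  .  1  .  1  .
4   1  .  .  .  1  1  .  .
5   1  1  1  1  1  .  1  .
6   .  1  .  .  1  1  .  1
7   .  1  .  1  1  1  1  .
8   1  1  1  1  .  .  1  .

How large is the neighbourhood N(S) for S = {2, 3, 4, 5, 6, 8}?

8

The union of neighbours of {2, 3, 4, 5, 6, 8} is {A, B, C, D, E, F, G, H}, which has 8 elements.
Since |N(S)| = 8 ≥ |S| = 6, Hall's condition holds for this subset.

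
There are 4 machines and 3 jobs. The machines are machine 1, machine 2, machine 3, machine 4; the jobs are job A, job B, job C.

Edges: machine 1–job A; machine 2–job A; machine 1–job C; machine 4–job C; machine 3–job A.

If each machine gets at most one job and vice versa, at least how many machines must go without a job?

2

A valid assignment of size 2: machine 1–job C, machine 2–job A.
The set {machine 1, machine 2, machine 3, machine 4} has only 2 neighbours ({job A, job C}), so by Hall's theorem at most 2 of the 4 machines can be matched.
That matches 2 of the 4, leaving 2 unmatched; no matching can do better.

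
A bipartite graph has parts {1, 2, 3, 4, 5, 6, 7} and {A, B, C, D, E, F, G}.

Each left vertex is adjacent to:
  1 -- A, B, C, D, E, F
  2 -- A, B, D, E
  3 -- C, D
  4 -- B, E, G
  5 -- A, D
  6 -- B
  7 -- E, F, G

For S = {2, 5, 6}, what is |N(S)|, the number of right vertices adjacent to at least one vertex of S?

The union of neighbours of {2, 5, 6} is {A, B, D, E}, which has 4 elements.
Since |N(S)| = 4 ≥ |S| = 3, Hall's condition holds for this subset.

4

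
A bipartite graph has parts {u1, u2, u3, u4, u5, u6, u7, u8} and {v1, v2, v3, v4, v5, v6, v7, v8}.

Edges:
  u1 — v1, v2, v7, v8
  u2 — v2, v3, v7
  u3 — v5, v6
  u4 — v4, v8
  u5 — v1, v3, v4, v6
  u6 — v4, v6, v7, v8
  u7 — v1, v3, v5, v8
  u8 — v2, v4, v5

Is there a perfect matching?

Yes

One maximum matching: u1–v7, u2–v3, u3–v5, u4–v4, u5–v1, u6–v6, u7–v8, u8–v2.
All 8 left vertices are covered.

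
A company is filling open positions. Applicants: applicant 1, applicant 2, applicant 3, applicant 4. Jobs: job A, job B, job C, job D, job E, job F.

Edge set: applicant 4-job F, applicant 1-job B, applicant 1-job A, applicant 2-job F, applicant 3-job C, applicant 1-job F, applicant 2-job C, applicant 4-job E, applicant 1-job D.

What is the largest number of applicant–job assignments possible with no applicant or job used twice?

A valid assignment of size 4: applicant 1–job A, applicant 2–job F, applicant 3–job C, applicant 4–job E.
All 4 applicants are matched, so no larger matching exists.

4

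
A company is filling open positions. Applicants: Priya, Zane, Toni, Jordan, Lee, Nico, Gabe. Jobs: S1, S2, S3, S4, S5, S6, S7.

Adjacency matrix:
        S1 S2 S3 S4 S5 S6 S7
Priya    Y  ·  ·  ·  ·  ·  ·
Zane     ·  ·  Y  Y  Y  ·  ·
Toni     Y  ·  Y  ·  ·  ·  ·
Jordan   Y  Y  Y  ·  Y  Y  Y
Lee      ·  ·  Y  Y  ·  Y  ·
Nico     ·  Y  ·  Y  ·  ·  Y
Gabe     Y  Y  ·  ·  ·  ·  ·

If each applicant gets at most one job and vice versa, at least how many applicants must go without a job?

0

One maximum matching: Priya→S1, Zane→S5, Toni→S3, Jordan→S7, Lee→S6, Nico→S4, Gabe→S2.
This saturates every applicant, so 7 is the maximum.
That matches 7 of the 7, leaving 0 unmatched; no matching can do better.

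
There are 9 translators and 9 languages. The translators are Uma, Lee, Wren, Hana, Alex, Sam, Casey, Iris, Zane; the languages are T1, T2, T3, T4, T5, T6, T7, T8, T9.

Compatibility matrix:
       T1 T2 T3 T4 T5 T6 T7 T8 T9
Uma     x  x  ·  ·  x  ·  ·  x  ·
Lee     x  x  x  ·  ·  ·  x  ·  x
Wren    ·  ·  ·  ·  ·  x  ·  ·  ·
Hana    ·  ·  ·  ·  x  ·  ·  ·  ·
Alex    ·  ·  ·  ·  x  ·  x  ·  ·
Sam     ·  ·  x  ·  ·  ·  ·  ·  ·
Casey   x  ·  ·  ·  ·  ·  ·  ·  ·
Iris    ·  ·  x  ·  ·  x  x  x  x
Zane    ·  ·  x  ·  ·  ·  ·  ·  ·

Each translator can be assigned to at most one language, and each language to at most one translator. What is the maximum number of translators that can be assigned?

For example, pair Uma→T2, Lee→T9, Wren→T6, Hana→T5, Alex→T7, Sam→T3, Casey→T1, Iris→T8.
The set {Sam, Zane} has only 1 neighbour ({T3}), so by Hall's theorem at most 8 of the 9 translators can be matched.

8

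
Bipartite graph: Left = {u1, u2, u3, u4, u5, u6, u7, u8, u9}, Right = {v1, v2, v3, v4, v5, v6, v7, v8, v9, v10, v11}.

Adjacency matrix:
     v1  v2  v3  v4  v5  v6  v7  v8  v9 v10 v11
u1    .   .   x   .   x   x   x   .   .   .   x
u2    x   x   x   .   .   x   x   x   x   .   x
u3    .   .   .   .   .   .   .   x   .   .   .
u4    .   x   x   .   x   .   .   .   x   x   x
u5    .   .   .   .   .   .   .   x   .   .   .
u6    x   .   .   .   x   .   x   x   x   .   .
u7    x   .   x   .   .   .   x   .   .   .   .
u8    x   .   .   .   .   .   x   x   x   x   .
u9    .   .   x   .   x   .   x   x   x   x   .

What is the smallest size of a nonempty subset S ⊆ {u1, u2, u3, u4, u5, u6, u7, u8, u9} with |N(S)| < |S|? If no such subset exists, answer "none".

2

Take S = {u3, u5}. Its neighbourhood is {v8}, so |N(S)| = 1 < |S| = 2.
No single vertex violates Hall's condition since each has at least one neighbour, so 2 is the minimum.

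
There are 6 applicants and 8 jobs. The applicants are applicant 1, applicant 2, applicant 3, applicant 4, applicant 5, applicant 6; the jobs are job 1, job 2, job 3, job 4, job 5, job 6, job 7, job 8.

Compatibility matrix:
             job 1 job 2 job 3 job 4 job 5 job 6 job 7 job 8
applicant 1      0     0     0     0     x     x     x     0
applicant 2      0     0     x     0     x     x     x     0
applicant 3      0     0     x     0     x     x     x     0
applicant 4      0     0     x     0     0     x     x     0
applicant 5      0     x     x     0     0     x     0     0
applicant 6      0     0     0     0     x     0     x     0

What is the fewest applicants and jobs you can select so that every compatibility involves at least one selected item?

The 5 edges applicant 1–job 7, applicant 2–job 5, applicant 3–job 6, applicant 4–job 3, applicant 5–job 2 form a matching, so any vertex cover needs at least 5 vertices (one per matched edge).
Conversely {applicant 5, job 3, job 5, job 6, job 7} meets every edge and has exactly 5 vertices, so 5 is optimal.

5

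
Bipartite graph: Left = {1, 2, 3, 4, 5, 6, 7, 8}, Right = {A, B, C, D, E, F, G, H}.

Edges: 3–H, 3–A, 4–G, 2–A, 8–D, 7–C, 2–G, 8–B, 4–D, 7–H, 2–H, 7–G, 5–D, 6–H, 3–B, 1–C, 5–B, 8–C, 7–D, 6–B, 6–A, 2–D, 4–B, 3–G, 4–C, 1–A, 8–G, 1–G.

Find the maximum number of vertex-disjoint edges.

6

A valid assignment of size 6: 1-A, 2-G, 3-H, 4-C, 5-D, 6-B.
The set {1, 2, 3, 4, 5, 6, 7, 8} has only 6 neighbours ({A, B, C, D, G, H}), so by Hall's theorem at most 6 of the 8 left vertices can be matched.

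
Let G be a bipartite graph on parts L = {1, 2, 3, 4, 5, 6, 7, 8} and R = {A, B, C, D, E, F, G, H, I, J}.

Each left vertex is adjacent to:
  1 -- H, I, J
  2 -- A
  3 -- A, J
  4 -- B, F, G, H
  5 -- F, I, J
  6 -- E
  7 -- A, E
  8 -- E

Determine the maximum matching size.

6

A valid assignment of size 6: 1-H, 2-A, 3-J, 4-B, 5-F, 6-E.
The set {2, 6, 7, 8} has only 2 neighbours ({A, E}), so by Hall's theorem at most 6 of the 8 left vertices can be matched.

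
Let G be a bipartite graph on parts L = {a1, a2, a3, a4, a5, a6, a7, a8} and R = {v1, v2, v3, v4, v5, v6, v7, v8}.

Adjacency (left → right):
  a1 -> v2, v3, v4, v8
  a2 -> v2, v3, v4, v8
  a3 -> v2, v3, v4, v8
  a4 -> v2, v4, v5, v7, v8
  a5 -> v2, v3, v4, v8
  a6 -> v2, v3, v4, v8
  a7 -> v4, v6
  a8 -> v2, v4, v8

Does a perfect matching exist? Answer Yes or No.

The set {a1, a2, a3, a5, a6, a8} has only 4 neighbours ({v2, v3, v4, v8}), so by Hall's theorem at most 6 of the 8 left vertices can be matched.
Hence no matching covers every left vertex.

No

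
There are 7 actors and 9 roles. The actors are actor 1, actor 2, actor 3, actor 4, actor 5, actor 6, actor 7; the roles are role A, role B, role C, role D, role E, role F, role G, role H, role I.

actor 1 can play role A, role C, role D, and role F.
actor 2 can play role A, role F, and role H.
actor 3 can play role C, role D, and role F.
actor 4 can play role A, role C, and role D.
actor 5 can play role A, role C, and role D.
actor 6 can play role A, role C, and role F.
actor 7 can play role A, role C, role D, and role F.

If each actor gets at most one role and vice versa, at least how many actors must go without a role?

2

One maximum matching: actor 1-role F, actor 2-role H, actor 3-role C, actor 4-role A, actor 5-role D.
The set {actor 1, actor 3, actor 4, actor 5, actor 6, actor 7} has only 4 neighbours ({role A, role C, role D, role F}), so by Hall's theorem at most 5 of the 7 actors can be matched.
That matches 5 of the 7, leaving 2 unmatched; no matching can do better.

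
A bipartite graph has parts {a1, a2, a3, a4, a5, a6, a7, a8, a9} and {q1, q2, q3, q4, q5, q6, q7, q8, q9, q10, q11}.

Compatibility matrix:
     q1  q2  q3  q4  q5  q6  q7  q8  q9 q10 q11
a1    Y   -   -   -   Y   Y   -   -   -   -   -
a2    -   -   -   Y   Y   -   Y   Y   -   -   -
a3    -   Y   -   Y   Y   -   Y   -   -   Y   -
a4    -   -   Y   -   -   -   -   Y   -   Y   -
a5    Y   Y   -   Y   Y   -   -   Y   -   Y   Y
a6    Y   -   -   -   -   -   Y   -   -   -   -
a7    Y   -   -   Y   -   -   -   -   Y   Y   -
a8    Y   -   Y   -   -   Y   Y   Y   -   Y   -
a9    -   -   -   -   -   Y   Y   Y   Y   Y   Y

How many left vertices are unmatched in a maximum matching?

For example, pair a1→q5, a2→q8, a3→q7, a4→q10, a5→q11, a6→q1, a7→q4, a8→q6, a9→q9.
This saturates every left vertex, so 9 is the maximum.
That matches 9 of the 9, leaving 0 unmatched; no matching can do better.

0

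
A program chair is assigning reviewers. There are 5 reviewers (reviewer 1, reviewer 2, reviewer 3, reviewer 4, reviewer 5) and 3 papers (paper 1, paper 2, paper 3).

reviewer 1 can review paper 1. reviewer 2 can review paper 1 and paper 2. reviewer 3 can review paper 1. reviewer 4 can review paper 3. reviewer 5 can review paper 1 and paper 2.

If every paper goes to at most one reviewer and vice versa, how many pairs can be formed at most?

3

For example, pair reviewer 1-paper 1, reviewer 2-paper 2, reviewer 4-paper 3.
The set {reviewer 1, reviewer 2, reviewer 3, reviewer 5} has only 2 neighbours ({paper 1, paper 2}), so by Hall's theorem at most 3 of the 5 reviewers can be matched.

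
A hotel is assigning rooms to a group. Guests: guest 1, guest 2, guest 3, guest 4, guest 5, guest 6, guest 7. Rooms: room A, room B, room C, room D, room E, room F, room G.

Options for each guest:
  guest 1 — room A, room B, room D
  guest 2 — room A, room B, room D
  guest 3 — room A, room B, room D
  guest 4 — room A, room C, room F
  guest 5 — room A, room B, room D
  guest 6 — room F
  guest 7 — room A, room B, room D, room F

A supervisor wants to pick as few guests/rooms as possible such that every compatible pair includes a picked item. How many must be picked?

{guest 4, room A, room B, room D, room F} is a vertex cover of size 5: every edge has an endpoint in this set.
No smaller cover exists because guest 1–room A, guest 2–room D, guest 3–room B, guest 4–room C, guest 6–room F is a matching of size 5, and a cover must include an endpoint of each of these disjoint edges (König's theorem).

5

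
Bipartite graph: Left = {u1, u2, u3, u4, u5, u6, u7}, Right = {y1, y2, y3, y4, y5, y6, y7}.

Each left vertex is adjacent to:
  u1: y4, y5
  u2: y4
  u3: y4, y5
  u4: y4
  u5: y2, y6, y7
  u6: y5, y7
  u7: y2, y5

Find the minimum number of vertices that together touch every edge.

A maximum matching has 5 edges (e.g. u1–y5, u2–y4, u5–y6, u6–y7, u7–y2).
By König's theorem the minimum vertex cover has the same size. One such cover is {u5, u6, u7, y4, y5}.

5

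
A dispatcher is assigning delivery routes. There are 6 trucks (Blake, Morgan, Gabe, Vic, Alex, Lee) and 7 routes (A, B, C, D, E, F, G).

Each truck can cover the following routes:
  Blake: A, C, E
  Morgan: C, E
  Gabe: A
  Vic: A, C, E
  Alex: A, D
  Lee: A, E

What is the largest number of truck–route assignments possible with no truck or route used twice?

4

One maximum matching: Blake-C, Morgan-E, Gabe-A, Alex-D.
The set {Blake, Morgan, Gabe, Vic, Lee} has only 3 neighbours ({A, C, E}), so by Hall's theorem at most 4 of the 6 trucks can be matched.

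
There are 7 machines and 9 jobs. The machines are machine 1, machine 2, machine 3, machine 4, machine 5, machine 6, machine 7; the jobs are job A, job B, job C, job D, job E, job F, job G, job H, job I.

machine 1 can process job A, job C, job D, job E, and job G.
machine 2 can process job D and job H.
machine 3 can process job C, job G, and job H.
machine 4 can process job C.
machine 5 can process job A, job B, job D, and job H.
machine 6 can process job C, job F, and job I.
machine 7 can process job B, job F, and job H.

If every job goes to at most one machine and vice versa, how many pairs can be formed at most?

7

For example, pair machine 1-job A, machine 2-job D, machine 3-job G, machine 4-job C, machine 5-job B, machine 6-job F, machine 7-job H.
All 7 machines are matched, so no larger matching exists.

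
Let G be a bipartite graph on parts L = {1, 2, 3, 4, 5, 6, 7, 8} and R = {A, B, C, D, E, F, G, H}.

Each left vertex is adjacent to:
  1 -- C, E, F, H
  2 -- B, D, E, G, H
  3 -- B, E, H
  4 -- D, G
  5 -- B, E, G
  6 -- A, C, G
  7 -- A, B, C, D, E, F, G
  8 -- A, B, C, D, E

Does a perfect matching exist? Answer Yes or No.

One maximum matching: 1–H, 2–G, 3–B, 4–D, 5–E, 6–C, 7–F, 8–A.
Every left vertex is matched, so this is a perfect matching.

Yes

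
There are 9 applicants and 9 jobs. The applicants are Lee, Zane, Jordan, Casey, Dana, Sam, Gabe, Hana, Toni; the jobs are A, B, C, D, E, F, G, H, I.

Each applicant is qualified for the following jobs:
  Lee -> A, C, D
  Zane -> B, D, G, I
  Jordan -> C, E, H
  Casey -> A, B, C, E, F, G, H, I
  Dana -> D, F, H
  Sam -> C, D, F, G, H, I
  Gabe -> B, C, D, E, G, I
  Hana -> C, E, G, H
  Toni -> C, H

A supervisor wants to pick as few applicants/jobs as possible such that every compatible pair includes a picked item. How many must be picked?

{Lee, Zane, Jordan, Casey, Dana, Sam, Gabe, Hana, Toni} is a vertex cover of size 9: every edge has an endpoint in this set.
No smaller cover exists because Lee–A, Zane–D, Jordan–E, Casey–H, Dana–F, Sam–I, Gabe–B, Hana–G, Toni–C is a matching of size 9, and a cover must include an endpoint of each of these disjoint edges (König's theorem).

9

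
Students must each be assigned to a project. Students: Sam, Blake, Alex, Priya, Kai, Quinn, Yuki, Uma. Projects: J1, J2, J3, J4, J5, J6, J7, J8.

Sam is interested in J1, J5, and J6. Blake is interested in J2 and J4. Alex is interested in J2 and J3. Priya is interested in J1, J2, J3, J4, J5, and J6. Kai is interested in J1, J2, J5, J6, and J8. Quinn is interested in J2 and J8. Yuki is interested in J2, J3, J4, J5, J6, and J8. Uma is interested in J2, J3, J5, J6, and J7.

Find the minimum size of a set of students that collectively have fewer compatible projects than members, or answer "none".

none

A matching saturating every student exists, for instance Sam→J5, Blake→J4, Alex→J3, Priya→J1, Kai→J2, Quinn→J8, Yuki→J6, Uma→J7.
By Hall's marriage theorem, this means |N(S)| ≥ |S| for every subset S, so no violating subset exists.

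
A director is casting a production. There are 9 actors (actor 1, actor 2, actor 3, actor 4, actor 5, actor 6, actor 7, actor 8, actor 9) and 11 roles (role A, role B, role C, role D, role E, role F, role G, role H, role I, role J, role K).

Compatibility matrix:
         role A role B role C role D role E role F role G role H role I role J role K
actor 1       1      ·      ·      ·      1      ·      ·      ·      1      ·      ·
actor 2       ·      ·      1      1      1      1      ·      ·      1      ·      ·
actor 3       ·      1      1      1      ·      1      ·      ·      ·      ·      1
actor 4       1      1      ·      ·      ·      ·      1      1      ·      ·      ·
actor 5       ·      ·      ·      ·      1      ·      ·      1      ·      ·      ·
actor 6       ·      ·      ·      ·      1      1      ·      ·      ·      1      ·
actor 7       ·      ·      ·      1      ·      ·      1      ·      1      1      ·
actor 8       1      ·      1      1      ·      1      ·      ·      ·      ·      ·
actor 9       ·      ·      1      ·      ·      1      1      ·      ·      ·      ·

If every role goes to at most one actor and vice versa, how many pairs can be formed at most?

A valid assignment of size 9: actor 1–role A, actor 2–role I, actor 3–role C, actor 4–role B, actor 5–role H, actor 6–role E, actor 7–role D, actor 8–role F, actor 9–role G.
This saturates every actor, so 9 is the maximum.

9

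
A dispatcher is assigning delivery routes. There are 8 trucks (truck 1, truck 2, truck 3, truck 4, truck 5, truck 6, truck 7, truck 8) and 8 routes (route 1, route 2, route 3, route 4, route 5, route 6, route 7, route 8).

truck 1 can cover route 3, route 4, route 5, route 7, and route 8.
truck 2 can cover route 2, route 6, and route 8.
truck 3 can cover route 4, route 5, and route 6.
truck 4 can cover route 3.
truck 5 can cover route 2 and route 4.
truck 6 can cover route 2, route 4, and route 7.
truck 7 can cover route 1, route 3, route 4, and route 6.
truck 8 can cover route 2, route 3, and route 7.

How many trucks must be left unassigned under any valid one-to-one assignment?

0

For example, pair truck 1-route 8, truck 2-route 6, truck 3-route 5, truck 4-route 3, truck 5-route 4, truck 6-route 2, truck 7-route 1, truck 8-route 7.
All 8 trucks are matched, so no larger matching exists.
That matches 8 of the 8, leaving 0 unmatched; no matching can do better.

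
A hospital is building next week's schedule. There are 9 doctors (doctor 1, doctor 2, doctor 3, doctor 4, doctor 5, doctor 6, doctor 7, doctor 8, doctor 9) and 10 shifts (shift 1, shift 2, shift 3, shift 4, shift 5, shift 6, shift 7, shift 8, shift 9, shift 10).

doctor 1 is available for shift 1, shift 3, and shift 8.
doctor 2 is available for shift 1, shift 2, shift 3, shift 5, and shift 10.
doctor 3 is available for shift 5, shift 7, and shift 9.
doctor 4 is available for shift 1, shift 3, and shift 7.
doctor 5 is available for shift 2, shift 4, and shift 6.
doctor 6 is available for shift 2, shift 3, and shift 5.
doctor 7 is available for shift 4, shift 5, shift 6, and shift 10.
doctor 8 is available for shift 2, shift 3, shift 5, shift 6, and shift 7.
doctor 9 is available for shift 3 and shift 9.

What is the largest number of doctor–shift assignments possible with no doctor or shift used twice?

One maximum matching: doctor 1-shift 8, doctor 2-shift 2, doctor 3-shift 9, doctor 4-shift 1, doctor 5-shift 4, doctor 6-shift 5, doctor 7-shift 6, doctor 8-shift 7, doctor 9-shift 3.
All 9 doctors are matched, so no larger matching exists.

9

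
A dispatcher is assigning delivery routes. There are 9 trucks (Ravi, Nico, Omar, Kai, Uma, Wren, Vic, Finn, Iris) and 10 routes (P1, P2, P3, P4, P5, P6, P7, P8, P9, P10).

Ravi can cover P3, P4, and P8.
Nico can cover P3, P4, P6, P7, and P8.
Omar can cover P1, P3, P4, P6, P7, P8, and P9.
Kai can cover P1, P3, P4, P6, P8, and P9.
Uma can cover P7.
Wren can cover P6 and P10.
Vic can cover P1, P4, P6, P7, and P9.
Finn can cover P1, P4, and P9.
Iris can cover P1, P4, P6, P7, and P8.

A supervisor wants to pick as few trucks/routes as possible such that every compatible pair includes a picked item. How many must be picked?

8

A maximum matching has 8 edges (e.g. Ravi–P4, Nico–P8, Omar–P9, Kai–P3, Uma–P7, Wren–P10, Vic–P6, Finn–P1).
By König's theorem the minimum vertex cover has the same size. One such cover is {Wren, P1, P3, P4, P6, P7, P8, P9}.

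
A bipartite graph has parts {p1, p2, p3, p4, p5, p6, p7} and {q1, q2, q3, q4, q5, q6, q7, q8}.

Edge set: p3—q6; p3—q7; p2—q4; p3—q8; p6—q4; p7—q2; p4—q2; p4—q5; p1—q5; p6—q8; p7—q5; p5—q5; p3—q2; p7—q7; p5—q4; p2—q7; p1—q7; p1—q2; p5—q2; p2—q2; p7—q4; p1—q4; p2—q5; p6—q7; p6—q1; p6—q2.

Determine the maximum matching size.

6

For example, pair p1–q7, p2–q4, p3–q8, p4–q5, p5–q2, p6–q1.
The set {p1, p2, p4, p5, p7} has only 4 neighbours ({q2, q4, q5, q7}), so by Hall's theorem at most 6 of the 7 left vertices can be matched.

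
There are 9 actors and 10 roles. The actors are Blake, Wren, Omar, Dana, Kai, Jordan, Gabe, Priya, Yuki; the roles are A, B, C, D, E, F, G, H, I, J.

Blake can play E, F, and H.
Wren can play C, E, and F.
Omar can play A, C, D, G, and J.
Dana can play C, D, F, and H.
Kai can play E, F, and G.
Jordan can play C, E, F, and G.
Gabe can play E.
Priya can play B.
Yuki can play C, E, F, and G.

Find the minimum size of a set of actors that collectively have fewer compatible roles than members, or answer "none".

Take S = {Wren, Kai, Jordan, Gabe, Yuki}. Its neighbourhood is {C, E, F, G}, so |N(S)| = 4 < |S| = 5.
Every subset of size less than 5 has at least as many neighbours as members, so 5 is the minimum.

5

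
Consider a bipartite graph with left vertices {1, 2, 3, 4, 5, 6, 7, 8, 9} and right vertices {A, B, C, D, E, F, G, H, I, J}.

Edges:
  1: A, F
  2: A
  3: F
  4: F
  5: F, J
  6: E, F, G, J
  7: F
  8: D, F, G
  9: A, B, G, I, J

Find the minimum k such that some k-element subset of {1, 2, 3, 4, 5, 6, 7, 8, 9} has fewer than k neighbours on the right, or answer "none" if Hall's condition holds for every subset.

Take S = {3, 4}. Its neighbourhood is {F}, so |N(S)| = 1 < |S| = 2.
No single vertex violates Hall's condition since each has at least one neighbour, so 2 is the minimum.

2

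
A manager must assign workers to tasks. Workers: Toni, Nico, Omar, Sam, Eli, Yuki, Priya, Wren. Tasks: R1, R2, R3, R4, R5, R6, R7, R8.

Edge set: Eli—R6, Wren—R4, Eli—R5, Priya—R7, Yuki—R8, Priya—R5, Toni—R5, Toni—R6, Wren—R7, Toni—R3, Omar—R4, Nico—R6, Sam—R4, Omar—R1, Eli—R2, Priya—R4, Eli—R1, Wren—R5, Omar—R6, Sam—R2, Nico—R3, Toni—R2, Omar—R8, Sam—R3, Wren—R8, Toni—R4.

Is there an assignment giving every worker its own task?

A valid assignment of size 8: Toni→R5, Nico→R3, Omar→R6, Sam→R2, Eli→R1, Yuki→R8, Priya→R4, Wren→R7.
All 8 workers are covered.

Yes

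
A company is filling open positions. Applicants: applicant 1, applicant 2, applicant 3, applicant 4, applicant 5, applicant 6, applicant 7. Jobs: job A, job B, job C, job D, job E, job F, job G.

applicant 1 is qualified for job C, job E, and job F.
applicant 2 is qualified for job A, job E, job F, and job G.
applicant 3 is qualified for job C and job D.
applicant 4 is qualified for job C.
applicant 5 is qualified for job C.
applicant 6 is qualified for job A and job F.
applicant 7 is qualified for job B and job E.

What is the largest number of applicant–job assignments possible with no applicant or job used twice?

6

One maximum matching: applicant 1-job F, applicant 2-job G, applicant 3-job D, applicant 4-job C, applicant 6-job A, applicant 7-job E.
The set {applicant 4, applicant 5} has only 1 neighbour ({job C}), so by Hall's theorem at most 6 of the 7 applicants can be matched.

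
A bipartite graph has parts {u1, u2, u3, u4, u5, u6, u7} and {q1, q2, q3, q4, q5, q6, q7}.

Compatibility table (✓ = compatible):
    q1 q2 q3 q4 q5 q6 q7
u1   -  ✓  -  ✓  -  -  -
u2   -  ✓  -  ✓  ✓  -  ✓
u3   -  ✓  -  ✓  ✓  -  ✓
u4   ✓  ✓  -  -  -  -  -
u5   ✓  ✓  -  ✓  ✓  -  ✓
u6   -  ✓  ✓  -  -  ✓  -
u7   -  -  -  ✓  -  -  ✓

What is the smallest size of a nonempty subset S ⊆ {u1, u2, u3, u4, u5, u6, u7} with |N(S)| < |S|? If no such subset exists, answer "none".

Take S = {u1, u2, u3, u4, u5, u7}. Its neighbourhood is {q1, q2, q4, q5, q7}, so |N(S)| = 5 < |S| = 6.
Every subset of size less than 6 has at least as many neighbours as members, so 6 is the minimum.

6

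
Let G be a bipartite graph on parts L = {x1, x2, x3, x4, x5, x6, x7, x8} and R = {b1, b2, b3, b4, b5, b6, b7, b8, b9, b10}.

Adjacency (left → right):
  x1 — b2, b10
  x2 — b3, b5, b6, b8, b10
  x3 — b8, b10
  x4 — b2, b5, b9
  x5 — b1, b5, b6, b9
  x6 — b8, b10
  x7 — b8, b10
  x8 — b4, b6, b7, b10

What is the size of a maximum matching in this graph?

7

For example, pair x1→b2, x2→b3, x3→b10, x4→b9, x5→b5, x6→b8, x8→b6.
The set {x3, x6, x7} has only 2 neighbours ({b10, b8}), so by Hall's theorem at most 7 of the 8 left vertices can be matched.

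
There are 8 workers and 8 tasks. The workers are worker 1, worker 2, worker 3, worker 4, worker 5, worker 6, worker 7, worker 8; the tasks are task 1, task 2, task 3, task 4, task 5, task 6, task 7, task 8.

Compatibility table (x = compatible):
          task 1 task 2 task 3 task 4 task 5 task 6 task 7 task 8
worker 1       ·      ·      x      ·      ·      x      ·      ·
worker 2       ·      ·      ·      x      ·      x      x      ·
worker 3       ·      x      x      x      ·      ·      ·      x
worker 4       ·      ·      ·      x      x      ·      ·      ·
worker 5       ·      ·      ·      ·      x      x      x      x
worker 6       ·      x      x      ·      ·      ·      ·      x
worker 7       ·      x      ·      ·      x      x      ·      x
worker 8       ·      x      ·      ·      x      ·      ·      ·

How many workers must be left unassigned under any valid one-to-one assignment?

One maximum matching: worker 1→task 3, worker 2→task 6, worker 3→task 4, worker 4→task 5, worker 5→task 7, worker 6→task 8, worker 7→task 2.
The set {worker 1, worker 2, worker 3, worker 4, worker 5, worker 6, worker 7, worker 8} has only 7 neighbours ({task 2, task 3, task 4, task 5, task 6, task 7, task 8}), so by Hall's theorem at most 7 of the 8 workers can be matched.
That matches 7 of the 8, leaving 1 unmatched; no matching can do better.

1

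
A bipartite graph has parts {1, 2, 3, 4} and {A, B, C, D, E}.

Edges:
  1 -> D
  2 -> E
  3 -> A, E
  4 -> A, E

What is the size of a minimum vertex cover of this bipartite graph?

3

The 3 edges 1–D, 2–E, 3–A form a matching, so any vertex cover needs at least 3 vertices (one per matched edge).
Conversely {1, A, E} meets every edge and has exactly 3 vertices, so 3 is optimal.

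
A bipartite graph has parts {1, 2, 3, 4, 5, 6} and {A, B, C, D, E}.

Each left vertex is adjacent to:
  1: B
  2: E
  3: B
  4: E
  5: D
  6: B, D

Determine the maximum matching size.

A valid assignment of size 3: 1→B, 2→E, 5→D.
The set {1, 2, 3, 4, 5, 6} has only 3 neighbours ({B, D, E}), so by Hall's theorem at most 3 of the 6 left vertices can be matched.

3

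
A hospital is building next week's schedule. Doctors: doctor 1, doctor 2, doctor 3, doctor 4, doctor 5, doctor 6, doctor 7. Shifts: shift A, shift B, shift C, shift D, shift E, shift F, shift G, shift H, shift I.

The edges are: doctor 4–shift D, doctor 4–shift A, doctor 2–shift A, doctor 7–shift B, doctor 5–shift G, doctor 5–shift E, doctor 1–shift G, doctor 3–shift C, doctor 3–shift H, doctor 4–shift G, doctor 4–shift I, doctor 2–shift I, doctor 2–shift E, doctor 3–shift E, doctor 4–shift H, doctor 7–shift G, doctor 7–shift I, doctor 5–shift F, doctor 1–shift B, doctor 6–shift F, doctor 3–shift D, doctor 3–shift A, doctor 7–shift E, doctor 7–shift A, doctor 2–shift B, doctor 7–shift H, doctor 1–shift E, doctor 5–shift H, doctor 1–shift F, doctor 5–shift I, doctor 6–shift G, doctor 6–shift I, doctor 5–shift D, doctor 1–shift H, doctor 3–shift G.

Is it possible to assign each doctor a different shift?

One maximum matching: doctor 1–shift H, doctor 2–shift E, doctor 3–shift D, doctor 4–shift A, doctor 5–shift I, doctor 6–shift F, doctor 7–shift G.
All 7 doctors are covered.

Yes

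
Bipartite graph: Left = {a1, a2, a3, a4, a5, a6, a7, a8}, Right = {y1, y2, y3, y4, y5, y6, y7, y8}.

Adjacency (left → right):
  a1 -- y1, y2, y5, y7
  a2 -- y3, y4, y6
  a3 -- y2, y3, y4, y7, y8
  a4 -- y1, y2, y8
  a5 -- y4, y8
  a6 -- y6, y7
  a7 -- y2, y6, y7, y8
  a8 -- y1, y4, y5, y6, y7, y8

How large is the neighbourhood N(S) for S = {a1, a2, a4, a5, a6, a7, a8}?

The union of neighbours of {a1, a2, a4, a5, a6, a7, a8} is {y1, y2, y3, y4, y5, y6, y7, y8}, which has 8 elements.
Since |N(S)| = 8 ≥ |S| = 7, Hall's condition holds for this subset.

8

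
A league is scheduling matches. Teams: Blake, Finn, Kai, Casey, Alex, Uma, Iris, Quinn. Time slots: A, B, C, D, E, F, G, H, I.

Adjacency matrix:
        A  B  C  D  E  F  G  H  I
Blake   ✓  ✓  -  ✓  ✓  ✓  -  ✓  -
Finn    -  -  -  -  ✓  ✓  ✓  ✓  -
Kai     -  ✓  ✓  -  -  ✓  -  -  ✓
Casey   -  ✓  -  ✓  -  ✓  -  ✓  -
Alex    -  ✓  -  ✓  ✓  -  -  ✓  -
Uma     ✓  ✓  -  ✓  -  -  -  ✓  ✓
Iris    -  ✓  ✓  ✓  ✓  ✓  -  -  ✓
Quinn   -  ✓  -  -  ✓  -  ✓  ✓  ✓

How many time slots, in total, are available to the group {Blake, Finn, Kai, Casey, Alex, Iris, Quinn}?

9

The union of neighbours of {Blake, Finn, Kai, Casey, Alex, Iris, Quinn} is {A, B, C, D, E, F, G, H, I}, which has 9 elements.
Since |N(S)| = 9 ≥ |S| = 7, Hall's condition holds for this subset.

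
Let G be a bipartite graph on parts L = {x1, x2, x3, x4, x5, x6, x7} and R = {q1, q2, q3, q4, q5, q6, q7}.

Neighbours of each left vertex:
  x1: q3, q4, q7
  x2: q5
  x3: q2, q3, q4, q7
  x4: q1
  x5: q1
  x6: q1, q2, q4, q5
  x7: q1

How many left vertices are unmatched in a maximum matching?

A valid assignment of size 5: x1→q4, x2→q5, x3→q7, x4→q1, x6→q2.
The set {x4, x5, x7} has only 1 neighbour ({q1}), so by Hall's theorem at most 5 of the 7 left vertices can be matched.
That matches 5 of the 7, leaving 2 unmatched; no matching can do better.

2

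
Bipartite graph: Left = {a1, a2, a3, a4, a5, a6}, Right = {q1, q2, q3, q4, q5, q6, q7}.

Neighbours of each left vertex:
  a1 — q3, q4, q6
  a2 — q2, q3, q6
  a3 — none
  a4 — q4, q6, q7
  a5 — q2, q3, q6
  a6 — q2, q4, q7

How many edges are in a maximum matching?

5

For example, pair a1–q4, a2–q6, a4–q7, a5–q3, a6–q2.
The set {a3} has only 0 neighbours (∅), so by Hall's theorem at most 5 of the 6 left vertices can be matched.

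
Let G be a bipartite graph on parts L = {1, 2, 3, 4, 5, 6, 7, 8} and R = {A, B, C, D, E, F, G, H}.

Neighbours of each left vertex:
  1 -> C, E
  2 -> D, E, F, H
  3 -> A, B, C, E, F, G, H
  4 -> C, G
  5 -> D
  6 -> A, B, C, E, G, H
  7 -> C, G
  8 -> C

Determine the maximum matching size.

7

One maximum matching: 1→E, 2→F, 3→H, 4→G, 5→D, 6→A, 7→C.
The set {4, 7, 8} has only 2 neighbours ({C, G}), so by Hall's theorem at most 7 of the 8 left vertices can be matched.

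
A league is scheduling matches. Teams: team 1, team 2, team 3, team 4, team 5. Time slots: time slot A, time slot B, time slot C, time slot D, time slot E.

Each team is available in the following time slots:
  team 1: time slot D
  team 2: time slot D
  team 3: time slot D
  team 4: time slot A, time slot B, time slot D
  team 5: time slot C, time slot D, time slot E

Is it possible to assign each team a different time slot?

The set {team 1, team 2, team 3} has only 1 neighbour ({time slot D}), so by Hall's theorem at most 3 of the 5 teams can be matched.
Hence no matching covers every team.

No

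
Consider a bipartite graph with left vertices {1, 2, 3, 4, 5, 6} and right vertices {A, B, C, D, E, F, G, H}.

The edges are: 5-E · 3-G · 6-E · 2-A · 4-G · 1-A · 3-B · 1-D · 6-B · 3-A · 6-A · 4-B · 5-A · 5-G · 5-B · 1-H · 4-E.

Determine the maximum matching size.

For example, pair 1-D, 2-A, 3-G, 4-E, 5-B.
The set {2, 3, 4, 5, 6} has only 4 neighbours ({A, B, E, G}), so by Hall's theorem at most 5 of the 6 left vertices can be matched.

5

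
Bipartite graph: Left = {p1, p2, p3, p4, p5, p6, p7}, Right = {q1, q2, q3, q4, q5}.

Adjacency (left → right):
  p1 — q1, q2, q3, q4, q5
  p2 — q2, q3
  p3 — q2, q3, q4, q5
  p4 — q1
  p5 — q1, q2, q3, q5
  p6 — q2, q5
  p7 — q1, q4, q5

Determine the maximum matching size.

5

A valid assignment of size 5: p1→q5, p2→q3, p3→q4, p4→q1, p5→q2.
The set {p1, p2, p3, p4, p5, p6, p7} has only 5 neighbours ({q1, q2, q3, q4, q5}), so by Hall's theorem at most 5 of the 7 left vertices can be matched.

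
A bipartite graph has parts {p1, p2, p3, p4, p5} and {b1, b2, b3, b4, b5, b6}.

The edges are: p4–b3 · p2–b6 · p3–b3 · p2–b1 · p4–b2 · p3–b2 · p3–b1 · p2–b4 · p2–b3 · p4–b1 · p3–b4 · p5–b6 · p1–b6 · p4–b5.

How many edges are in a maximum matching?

A valid assignment of size 4: p1–b6, p2–b1, p3–b4, p4–b3.
The set {p1, p5} has only 1 neighbour ({b6}), so by Hall's theorem at most 4 of the 5 left vertices can be matched.

4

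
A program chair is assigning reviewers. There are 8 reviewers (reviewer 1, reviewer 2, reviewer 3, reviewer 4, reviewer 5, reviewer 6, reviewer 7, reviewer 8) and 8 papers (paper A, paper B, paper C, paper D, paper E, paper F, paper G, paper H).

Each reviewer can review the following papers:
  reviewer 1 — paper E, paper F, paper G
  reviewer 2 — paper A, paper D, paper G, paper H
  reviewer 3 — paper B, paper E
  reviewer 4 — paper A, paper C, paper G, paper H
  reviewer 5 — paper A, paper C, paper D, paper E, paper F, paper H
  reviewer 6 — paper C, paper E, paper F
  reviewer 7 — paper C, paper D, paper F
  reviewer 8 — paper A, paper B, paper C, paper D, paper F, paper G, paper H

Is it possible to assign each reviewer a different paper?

Yes

For example, pair reviewer 1–paper G, reviewer 2–paper H, reviewer 3–paper E, reviewer 4–paper A, reviewer 5–paper C, reviewer 6–paper F, reviewer 7–paper D, reviewer 8–paper B.
Every reviewer is matched, so this is a perfect matching.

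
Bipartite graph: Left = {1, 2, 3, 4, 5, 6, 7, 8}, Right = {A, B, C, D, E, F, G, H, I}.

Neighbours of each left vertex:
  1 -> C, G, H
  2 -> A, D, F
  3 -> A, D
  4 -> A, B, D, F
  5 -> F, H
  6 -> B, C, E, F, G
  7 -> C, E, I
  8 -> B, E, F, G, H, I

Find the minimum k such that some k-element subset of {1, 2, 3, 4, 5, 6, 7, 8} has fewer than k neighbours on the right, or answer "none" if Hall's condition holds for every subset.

A matching saturating every left vertex exists, for instance 1→H, 2→D, 3→A, 4→B, 5→F, 6→E, 7→C, 8→G.
By Hall's marriage theorem, this means |N(S)| ≥ |S| for every subset S, so no violating subset exists.

none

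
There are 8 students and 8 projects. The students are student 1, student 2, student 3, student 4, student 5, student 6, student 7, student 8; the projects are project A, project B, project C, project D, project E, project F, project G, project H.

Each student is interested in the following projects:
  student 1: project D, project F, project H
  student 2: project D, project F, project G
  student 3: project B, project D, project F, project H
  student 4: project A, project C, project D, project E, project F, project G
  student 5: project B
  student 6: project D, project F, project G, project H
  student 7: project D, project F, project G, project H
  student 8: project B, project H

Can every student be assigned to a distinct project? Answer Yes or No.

The set {student 1, student 2, student 3, student 5, student 6, student 7, student 8} has only 5 neighbours ({project B, project D, project F, project G, project H}), so by Hall's theorem at most 6 of the 8 students can be matched.
Hence no matching covers every student.

No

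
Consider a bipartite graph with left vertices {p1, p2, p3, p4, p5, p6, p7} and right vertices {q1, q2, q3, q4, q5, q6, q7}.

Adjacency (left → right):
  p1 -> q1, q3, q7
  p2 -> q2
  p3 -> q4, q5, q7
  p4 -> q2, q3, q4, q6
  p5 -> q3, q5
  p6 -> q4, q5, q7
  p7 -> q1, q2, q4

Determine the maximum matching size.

7

A valid assignment of size 7: p1–q1, p2–q2, p3–q5, p4–q6, p5–q3, p6–q7, p7–q4.
All 7 left vertices are matched, so no larger matching exists.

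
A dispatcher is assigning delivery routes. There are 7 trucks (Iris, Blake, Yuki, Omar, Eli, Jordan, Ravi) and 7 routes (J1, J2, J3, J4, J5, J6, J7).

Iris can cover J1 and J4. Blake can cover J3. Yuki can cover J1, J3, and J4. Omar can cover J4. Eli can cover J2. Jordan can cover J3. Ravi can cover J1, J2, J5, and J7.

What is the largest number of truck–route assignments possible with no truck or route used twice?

5

A valid assignment of size 5: Iris–J4, Blake–J3, Yuki–J1, Eli–J2, Ravi–J7.
The set {Iris, Blake, Yuki, Omar, Jordan} has only 3 neighbours ({J1, J3, J4}), so by Hall's theorem at most 5 of the 7 trucks can be matched.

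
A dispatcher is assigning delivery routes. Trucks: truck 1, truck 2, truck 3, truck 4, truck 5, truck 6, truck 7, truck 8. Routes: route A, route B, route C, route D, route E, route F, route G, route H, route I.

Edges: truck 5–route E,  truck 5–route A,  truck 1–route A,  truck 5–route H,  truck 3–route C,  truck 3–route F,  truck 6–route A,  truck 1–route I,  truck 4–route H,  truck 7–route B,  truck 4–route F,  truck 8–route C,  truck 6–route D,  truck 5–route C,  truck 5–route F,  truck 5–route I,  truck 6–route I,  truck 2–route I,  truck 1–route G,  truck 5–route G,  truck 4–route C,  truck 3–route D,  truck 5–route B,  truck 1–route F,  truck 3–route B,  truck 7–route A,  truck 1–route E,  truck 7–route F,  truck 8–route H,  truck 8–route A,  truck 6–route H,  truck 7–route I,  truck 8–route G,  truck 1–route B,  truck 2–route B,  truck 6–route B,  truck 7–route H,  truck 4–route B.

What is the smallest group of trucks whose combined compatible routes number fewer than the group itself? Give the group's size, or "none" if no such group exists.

A matching saturating every truck exists, for instance truck 1→route E, truck 2→route B, truck 3→route D, truck 4→route F, truck 5→route H, truck 6→route A, truck 7→route I, truck 8→route G.
By Hall's marriage theorem, this means |N(S)| ≥ |S| for every subset S, so no violating subset exists.

none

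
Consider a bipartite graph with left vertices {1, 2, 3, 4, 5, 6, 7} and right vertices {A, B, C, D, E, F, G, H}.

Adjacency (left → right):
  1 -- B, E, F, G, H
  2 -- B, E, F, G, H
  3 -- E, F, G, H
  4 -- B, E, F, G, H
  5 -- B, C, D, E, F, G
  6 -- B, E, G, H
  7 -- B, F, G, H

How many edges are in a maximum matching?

For example, pair 1-G, 2-H, 3-F, 4-E, 5-D, 6-B.
The set {1, 2, 3, 4, 6, 7} has only 5 neighbours ({B, E, F, G, H}), so by Hall's theorem at most 6 of the 7 left vertices can be matched.

6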